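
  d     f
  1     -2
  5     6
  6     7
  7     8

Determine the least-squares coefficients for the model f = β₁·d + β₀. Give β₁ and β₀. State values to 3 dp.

β₁ = 1.723, β₀ = -3.434

Forming MᵀM = [[111, 19]; [19, 4]] and Mᵀf = [126, 19]ᵀ gives MᵀM·[β₁, β₀]ᵀ = Mᵀf.
Eliminating β₀: 4·(row 1) − 19·(row 2) gives 83·β₁ = 4·126 − 19·19 = 143, so β₁ = 143/83.
Then β₀ = (19 − 19·(143/83))/4 = -285/83.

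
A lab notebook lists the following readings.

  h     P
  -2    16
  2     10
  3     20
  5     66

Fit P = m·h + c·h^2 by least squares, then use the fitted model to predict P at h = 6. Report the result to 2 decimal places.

P̂ = 97.03

Forming XᵀX = [[42, 152]; [152, 738]] and XᵀP = [378, 1934]ᵀ gives XᵀX·[m, c]ᵀ = XᵀP.
det = 42·738 − 152² = 7892.
m = (378·738 − 152·1934)/7892 = -3751/1973; c = (42·1934 − 152·378)/7892 = 5943/1973.
At h = 6: P̂ = (-3751/1973)·(6) + (5943/1973)·(36) = 191442/1973.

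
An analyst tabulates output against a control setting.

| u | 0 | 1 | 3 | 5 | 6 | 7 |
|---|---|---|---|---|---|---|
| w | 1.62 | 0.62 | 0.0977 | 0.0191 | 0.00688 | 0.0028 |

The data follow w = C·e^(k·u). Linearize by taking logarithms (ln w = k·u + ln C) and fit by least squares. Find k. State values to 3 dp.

Taking logs, ln w = k·u + ln C, so regress ln w on u.
Over the data: Σu = 22.0000, Σ(u)² = 120.0000, Σln w = -17.1368, Σu·ln w = -98.2677.
Normal system: [[120.0000, 22.0000]; [22.0000, 6]]·[k, ln C]ᵀ = [-98.2677, -17.1368]ᵀ.
Slope k = (n·Σu·ln w − Σu·Σln w)/(n·Σ(u)² − (Σu)²) = (6·-98.2677 − 22.0000·-17.1368)/236.0000 = -0.90083; ln C = (Σln w − k·Σu)/n = 0.44692.

k = -0.901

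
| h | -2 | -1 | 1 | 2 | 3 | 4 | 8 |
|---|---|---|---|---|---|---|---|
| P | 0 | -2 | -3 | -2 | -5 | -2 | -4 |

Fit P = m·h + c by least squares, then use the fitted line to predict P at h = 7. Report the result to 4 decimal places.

Forming MᵀM = [[99, 15]; [15, 7]] and MᵀP = [-60, -18]ᵀ gives MᵀM·[m, c]ᵀ = MᵀP.
det = 99·7 − 15² = 468.
m = ((-60)·7 − 15·(-18))/468 = -25/78; c = (99·(-18) − 15·(-60))/468 = -49/26.
At h = 7: P̂ = (-25/78)·(7) + (-49/26)·(1) = -161/39.

P̂ = -4.1282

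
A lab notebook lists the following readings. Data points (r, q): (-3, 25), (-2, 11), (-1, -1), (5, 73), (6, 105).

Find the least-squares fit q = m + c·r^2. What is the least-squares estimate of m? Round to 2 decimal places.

m = -2.33

Entries of MᵀM: Σ1 = 5, Σr^2 = 75, Σr^2·r^2 = 2019.
For Mᵀq: Σq = 213, Σr^2·q = 5873.
So MᵀM·[m, c]ᵀ = Mᵀq: [[5, 75]; [75, 2019]]·[m, c]ᵀ = [213, 5873]ᵀ.
Eliminating c: 2019·(row 1) − 75·(row 2) gives 4470·m = 2019·213 − 75·5873 = -10428, so m = -1738/745.
Then c = (5873 − 75·(-1738/745))/2019 = 1339/447.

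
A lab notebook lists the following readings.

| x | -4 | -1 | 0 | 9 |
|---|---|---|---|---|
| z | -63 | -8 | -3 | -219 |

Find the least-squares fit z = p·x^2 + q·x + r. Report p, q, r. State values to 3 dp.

p = -3.011, q = 3.047, r = -2.519

Entries of MᵀM: Σx^2·x^2 = 6818, Σx^2·x = 664, Σx^2 = 98, Σx·x = 98, Σx = 4, Σ1 = 4.
Moment sums: Σx^2·z = -18755, Σx·z = -1711, Σz = -293.
Solving the 3×3 system (Gaussian elimination) gives p = -95201/31614, q = 96331/31614, r = -13272/5269.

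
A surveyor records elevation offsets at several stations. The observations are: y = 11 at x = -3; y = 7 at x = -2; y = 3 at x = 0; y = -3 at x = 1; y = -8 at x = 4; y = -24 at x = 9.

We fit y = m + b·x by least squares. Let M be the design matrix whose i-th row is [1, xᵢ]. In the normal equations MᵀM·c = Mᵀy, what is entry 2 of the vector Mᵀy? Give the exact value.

-298

Entry 2 ↔ basis x, so (Mᵀy)_{2} = Σᵢ (x)·yᵢ = (-3)·(11) + (-2)·(7) + (0)·(3) + (1)·(-3) + (4)·(-8) + (9)·(-24) = -298.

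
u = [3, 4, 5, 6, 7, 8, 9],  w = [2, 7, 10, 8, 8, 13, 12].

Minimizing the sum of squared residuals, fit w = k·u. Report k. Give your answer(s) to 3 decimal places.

The normal system AᵀA·[k]ᵀ = Aᵀw is [[280]]·[k]ᵀ = [400]ᵀ.
k = 400/280 = 1.42857.

k = 1.429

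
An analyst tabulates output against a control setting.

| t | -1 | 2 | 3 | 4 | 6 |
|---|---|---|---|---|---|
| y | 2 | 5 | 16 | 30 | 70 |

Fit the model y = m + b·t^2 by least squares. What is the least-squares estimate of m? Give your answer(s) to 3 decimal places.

m = -1.542

With design matrix X, XᵀX = [[5, 66]; [66, 1650]] and Xᵀy = [123, 3166]ᵀ.
Eliminating b: 1650·(row 1) − 66·(row 2) gives 3894·m = 1650·123 − 66·3166 = -6006, so m = -91/59.
Then b = (3166 − 66·(-91/59))/1650 = 3856/1947.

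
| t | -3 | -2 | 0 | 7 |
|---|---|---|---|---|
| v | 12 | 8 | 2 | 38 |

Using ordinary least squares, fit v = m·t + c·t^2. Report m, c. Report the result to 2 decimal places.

m = -1.37, c = 0.97

From the data, Σt·t = 62, Σt·t^2 = 308, Σt^2·t^2 = 2498.
For Aᵀv: Σt·v = 214, Σt^2·v = 2002.
Determinant 62·2498 − 308² = 60012.
m = (214·2498 − 308·2002)/60012 = -2279/1667; c = (62·2002 − 308·214)/60012 = 1617/1667.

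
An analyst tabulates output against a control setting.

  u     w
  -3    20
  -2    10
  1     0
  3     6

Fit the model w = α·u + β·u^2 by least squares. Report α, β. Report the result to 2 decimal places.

With design matrix X, XᵀX = [[23, -7]; [-7, 179]] and Xᵀw = [-62, 274]ᵀ.
Δ = 23·179 − (-7)² = 4068.
α = ((-62)·179 − (-7)·274)/4068 = -255/113; β = (23·274 − (-7)·(-62))/4068 = 163/113.

α = -2.26, β = 1.44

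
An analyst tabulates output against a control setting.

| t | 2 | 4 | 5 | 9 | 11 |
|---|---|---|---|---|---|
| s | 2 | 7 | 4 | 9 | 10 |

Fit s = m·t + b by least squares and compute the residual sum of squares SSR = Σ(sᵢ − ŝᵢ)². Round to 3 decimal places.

The normal equations are: 247·m + 31·b = 243;  31·m + 5·b = 32.
Determinant 247·5 − 31² = 274.
m = (243·5 − 31·32)/274 = 223/274; b = (247·32 − 31·243)/274 = 371/274.
Residuals: -269/274, 655/274, -195/137, 44/137, -42/137; SSR = 2439/274.

SSR = 8.901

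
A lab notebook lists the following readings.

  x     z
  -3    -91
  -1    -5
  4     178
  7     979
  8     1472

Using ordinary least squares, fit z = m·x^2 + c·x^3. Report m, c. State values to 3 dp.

m = -1.010, c = 3.001

The normal equations are: 6835·m + 50355·c = 144203;  50355·m + 384619·c = 1103315.
Determinant 6835·384619 − 50355² = 93244840.
m = (144203·384619 − 50355·1103315)/93244840 = -11776646/11655605; c = (6835·1103315 − 50355·144203)/93244840 = 6995399/2331121.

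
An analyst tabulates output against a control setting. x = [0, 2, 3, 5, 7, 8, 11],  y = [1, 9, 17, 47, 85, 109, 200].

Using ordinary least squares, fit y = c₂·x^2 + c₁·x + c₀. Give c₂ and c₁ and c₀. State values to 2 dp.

MᵀM·[c₂, c₁, c₀]ᵀ = Mᵀy reads: 21860·c₂ + 2346·c₁ + 272·c₀ = 36705;  2346·c₂ + 272·c₁ + 36·c₀ = 3971;  272·c₂ + 36·c₁ + 7·c₀ = 468.
Inverting the 3×3 Gram matrix, [c₂, c₁, c₀]ᵀ = [444903/292642, 418471/292642, 8958/20903]ᵀ.

c₂ = 1.52, c₁ = 1.43, c₀ = 0.43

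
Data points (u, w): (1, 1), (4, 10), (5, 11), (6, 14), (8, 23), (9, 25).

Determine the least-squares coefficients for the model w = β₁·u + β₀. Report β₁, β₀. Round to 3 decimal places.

The normal system MᵀM·[β₁, β₀]ᵀ = Mᵀw is [[223, 33]; [33, 6]]·[β₁, β₀]ᵀ = [589, 84]ᵀ.
Eliminating β₀: 6·(row 1) − 33·(row 2) gives 249·β₁ = 6·589 − 33·84 = 762, so β₁ = 254/83.
Then β₀ = (84 − 33·(254/83))/6 = -235/83.

β₁ = 3.060, β₀ = -2.831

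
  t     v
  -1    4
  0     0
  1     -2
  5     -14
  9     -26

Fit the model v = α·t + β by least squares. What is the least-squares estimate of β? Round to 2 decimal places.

Normal-equation sums: Σt·t = 108, Σt = 14, Σ1 = 5.
Moment sums: Σt·v = -310, Σv = -38.
Normal equations: [[108, 14]; [14, 5]]·[α, β]ᵀ = [-310, -38]ᵀ.
Δ = 108·5 − 14² = 344.
α = ((-310)·5 − 14·(-38))/344 = -509/172; β = (108·(-38) − 14·(-310))/344 = 59/86.

β = 0.69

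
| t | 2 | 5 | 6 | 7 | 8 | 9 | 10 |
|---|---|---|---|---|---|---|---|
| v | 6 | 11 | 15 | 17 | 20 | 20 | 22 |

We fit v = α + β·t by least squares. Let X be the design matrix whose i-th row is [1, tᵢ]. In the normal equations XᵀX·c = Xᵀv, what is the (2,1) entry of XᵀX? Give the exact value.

Row 2 ↔ basis t, column 1 ↔ basis 1, so (XᵀX)_{2,1} = Σᵢ t = (2)·(1) + (5)·(1) + (6)·(1) + (7)·(1) + (8)·(1) + (9)·(1) + (10)·(1) = 47.

47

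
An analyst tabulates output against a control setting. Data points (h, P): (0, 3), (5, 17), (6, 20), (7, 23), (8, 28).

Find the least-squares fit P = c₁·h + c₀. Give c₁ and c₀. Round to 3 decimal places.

Setting ∂/∂c₁ … = 0 gives: 174·c₁ + 26·c₀ = 590;  26·c₁ + 5·c₀ = 91.
(Σh·h = 174, Σh = 26, Σ1 = 5, Σh·P = 590, ΣP = 91.)
Eliminating c₀: 5·(row 1) − 26·(row 2) gives 194·c₁ = 5·590 − 26·91 = 584, so c₁ = 292/97.
Then c₀ = (91 − 26·(292/97))/5 = 247/97.

c₁ = 3.010, c₀ = 2.546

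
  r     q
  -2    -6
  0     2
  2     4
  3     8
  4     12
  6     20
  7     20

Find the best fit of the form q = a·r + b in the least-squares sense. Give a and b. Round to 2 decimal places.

The normal equations are: 118·a + 20·b = 352;  20·a + 7·b = 60.
Δ = 118·7 − 20² = 426.
a = (352·7 − 20·60)/426 = 632/213; b = (118·60 − 20·352)/426 = 20/213.

a = 2.97, b = 0.09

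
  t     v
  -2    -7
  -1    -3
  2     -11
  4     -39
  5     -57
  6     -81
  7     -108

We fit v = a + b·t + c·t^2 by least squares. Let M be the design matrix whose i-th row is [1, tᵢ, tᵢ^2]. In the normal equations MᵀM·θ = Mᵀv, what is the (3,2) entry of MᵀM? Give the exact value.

Row 3 ↔ basis t^2, column 2 ↔ basis t, so (MᵀM)_{3,2} = Σᵢ (t^2)·(t) = (4)·(-2) + (1)·(-1) + (4)·(2) + (16)·(4) + (25)·(5) + (36)·(6) + (49)·(7) = 747.

747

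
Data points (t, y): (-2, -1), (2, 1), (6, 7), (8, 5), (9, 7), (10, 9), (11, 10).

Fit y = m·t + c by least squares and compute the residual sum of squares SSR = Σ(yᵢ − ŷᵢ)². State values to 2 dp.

SSR = 8.79

Normal-equation sums: Σt·t = 410, Σt = 44, Σ1 = 7.
And Σt·y = 349, Σy = 38.
So AᵀA·[m, c]ᵀ = Aᵀy: [[410, 44]; [44, 7]]·[m, c]ᵀ = [349, 38]ᵀ.
Δ = 410·7 − 44² = 934.
m = (349·7 − 44·38)/934 = 771/934; c = (410·38 − 44·349)/934 = 112/467.
Residuals: 192/467, -416/467, 844/467, -861/467, -625/934, 236/467, 635/934; SSR = 8213/934.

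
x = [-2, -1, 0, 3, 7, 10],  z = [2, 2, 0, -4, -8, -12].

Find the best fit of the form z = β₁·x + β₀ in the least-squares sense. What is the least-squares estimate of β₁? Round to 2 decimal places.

With design matrix M, MᵀM = [[163, 17]; [17, 6]] and Mᵀz = [-194, -20]ᵀ.
Determinant 163·6 − 17² = 689.
β₁ = ((-194)·6 − 17·(-20))/689 = -824/689; β₀ = (163·(-20) − 17·(-194))/689 = 38/689.

β₁ = -1.20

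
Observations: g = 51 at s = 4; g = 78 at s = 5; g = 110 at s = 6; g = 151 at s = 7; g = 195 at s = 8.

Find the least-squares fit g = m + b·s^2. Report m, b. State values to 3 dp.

MᵀM·[m, b]ᵀ = Mᵀg reads: 5·m + 190·b = 585;  190·m + 8674·b = 26605.
Determinant 5·8674 − 190² = 7270.
m = (585·8674 − 190·26605)/7270 = 1934/727; b = (5·26605 − 190·585)/7270 = 4375/1454.

m = 2.660, b = 3.009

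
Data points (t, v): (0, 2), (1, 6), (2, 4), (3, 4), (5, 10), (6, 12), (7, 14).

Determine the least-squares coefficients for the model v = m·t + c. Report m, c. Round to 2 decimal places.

m = 1.62, c = 1.86

The normal equations are: 124·m + 24·c = 246;  24·m + 7·c = 52.
det = 124·7 − 24² = 292.
m = (246·7 − 24·52)/292 = 237/146; c = (124·52 − 24·246)/292 = 136/73.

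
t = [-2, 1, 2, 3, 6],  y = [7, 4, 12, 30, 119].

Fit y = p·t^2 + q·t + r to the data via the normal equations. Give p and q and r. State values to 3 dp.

p = 3.113, q = 1.489, r = -2.199

MᵀM·[p, q, r]ᵀ = Mᵀy reads: 1410·p + 244·q + 54·r = 4634;  244·p + 54·q + 10·r = 818;  54·p + 10·q + 5·r = 172.
(Σt^2·t^2 = 1410, Σt^2·t = 244, Σt^2 = 54, Σt·t = 54, Σt = 10, Σ1 = 5, Σt^2·y = 4634, Σt·y = 818, Σy = 172.)
Row-reducing yields p = 2201/707, q = 17891/12019, r = -3776/1717.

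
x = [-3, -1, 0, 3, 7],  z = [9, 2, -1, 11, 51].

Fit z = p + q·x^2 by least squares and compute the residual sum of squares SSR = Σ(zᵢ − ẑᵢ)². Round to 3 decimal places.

SSR = 4.409

From the data, Σ1 = 5, Σx^2 = 68, Σx^2·x^2 = 2564.
For Mᵀz: Σz = 72, Σx^2·z = 2681.
Δ = 5·2564 − 68² = 8196.
p = (72·2564 − 68·2681)/8196 = 575/2049; q = (5·2681 − 68·72)/8196 = 8509/8196.
Residuals: -5117/8196, 1861/2732, -2624/2049, 11275/8196, -415/2732; SSR = 36139/8196.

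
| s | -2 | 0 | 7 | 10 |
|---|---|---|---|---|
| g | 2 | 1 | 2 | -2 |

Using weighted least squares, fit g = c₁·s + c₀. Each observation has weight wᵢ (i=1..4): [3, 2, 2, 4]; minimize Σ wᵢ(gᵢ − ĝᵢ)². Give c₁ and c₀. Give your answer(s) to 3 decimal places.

Normal-equation sums: Σwᵢ·s·s = 510, Σwᵢ·s = 48, Σwᵢ·1 = 11.
And Σwᵢ·s·g = -64, Σwᵢ·g = 4.
Δ = 510·11 − 48² = 3306.
c₁ = ((-64)·11 − 48·4)/3306 = -448/1653; c₀ = (510·4 − 48·(-64))/3306 = 852/551.

c₁ = -0.271, c₀ = 1.546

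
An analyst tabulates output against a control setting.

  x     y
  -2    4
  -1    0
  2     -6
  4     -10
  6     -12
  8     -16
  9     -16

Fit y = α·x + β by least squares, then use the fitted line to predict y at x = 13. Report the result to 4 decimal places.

The normal equations are: 206·α + 26·β = -404;  26·α + 7·β = -56.
(Σx·x = 206, Σx = 26, Σ1 = 7, Σx·y = -404, Σy = -56.)
det = 206·7 − 26² = 766.
α = ((-404)·7 − 26·(-56))/766 = -686/383; β = (206·(-56) − 26·(-404))/766 = -516/383.
At x = 13: ŷ = (-686/383)·(13) + (-516/383)·(1) = -9434/383.

ŷ = -24.6319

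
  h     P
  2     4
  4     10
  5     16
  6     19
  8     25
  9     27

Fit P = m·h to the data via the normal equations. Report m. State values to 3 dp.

From the data, Σh·h = 226.
Moment sums: Σh·P = 685.
So XᵀX·[m]ᵀ = XᵀP: [[226]]·[m]ᵀ = [685]ᵀ.
Hence m = 685 / 226 ≈ 3.03097.

m = 3.031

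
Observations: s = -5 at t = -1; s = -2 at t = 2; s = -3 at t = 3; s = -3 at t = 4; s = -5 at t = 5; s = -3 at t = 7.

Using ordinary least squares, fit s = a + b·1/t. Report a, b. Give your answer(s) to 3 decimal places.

Entries of XᵀX: Σ1 = 6, Σ1/t = 179/420, Σ1/t·1/t = 261781/176400.
For Xᵀs: Σs = -21, Σ1/t·s = 23/28.
So XᵀX·[a, b]ᵀ = Xᵀs: [[6, 179/420]; [179/420, 261781/176400]]·[a, b]ᵀ = [-21, 23/28]ᵀ.
Determinant 6·(261781/176400) − (179/420)² = 307729/35280.
a = ((-21)·(261781/176400) − (179/420)·(23/28))/(307729/35280) = -5559156/1538645; b = (6·(23/28) − (179/420)·(-21))/(307729/35280) = 489636/307729.

a = -3.613, b = 1.591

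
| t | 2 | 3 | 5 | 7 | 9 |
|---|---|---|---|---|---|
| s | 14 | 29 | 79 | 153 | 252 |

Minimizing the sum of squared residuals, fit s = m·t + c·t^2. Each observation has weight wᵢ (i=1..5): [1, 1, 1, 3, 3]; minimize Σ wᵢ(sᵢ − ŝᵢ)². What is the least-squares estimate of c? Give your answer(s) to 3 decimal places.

c = 3.049

XᵀWX·[m, c]ᵀ = XᵀWs reads: 428·m + 3376·c = 10527;  3376·m + 27608·c = 86019.
(Σwᵢ·t·t = 428, Σwᵢ·t·t^2 = 3376, Σwᵢ·t^2·t^2 = 27608, Σwᵢ·t·s = 10527, Σwᵢ·t^2·s = 86019.)
Eliminating c: 27608·(row 1) − 3376·(row 2) gives 418848·m = 27608·10527 − 3376·86019 = 229272, so m = 9553/17452.
Then c = (86019 − 3376·(9553/17452))/27608 = 106415/34904.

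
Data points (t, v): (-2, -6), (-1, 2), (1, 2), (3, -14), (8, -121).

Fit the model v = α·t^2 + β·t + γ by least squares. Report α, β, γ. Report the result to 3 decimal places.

α = -1.989, β = 0.348, γ = 3.397

Normal-equation sums: Σt^2·t^2 = 4195, Σt^2·t = 531, Σt^2 = 79, Σt·t = 79, Σt = 9, Σ1 = 5.
For Xᵀv: Σt^2·v = -7890, Σt·v = -998, Σv = -137.
Normal equations: [[4195, 531, 79]; [531, 79, 9]; [79, 9, 5]]·[α, β, γ]ᵀ = [-7890, -998, -137]ᵀ.
Inverting the 3×3 Gram matrix, [α, β, γ]ᵀ = [-168527/84734, 29525/84734, 143935/42367]ᵀ.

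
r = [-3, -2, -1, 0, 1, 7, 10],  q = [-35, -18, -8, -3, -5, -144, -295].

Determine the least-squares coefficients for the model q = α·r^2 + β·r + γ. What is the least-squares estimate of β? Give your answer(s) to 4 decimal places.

From the data, Σr^2·r^2 = 12500, Σr^2·r = 1308, Σr^2 = 164, Σr·r = 164, Σr = 12, Σ1 = 7.
For Mᵀq: Σr^2·q = -36956, Σr·q = -3814, Σq = -508.
Normal equations: [[12500, 1308, 164]; [1308, 164, 12]; [164, 12, 7]]·[α, β, γ]ᵀ = [-36956, -3814, -508]ᵀ.
Inverting the 3×3 Gram matrix, [α, β, γ]ᵀ = [-499899/163912, 215497/163912, -9872/2927]ᵀ.

β = 1.3147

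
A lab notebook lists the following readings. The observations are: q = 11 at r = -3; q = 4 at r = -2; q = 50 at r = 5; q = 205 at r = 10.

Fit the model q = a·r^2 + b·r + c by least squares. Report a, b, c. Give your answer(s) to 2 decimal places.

a = 2.01, b = 0.78, c = -3.72

Setting ∂/∂a … = 0 gives: 10722·a + 1090·b + 138·c = 21865;  1090·a + 138·b + 10·c = 2259;  138·a + 10·b + 4·c = 270.
Solving the 3×3 system (Gaussian elimination) gives a = 119035/59284, b = 46237/59284, c = -110315/29642.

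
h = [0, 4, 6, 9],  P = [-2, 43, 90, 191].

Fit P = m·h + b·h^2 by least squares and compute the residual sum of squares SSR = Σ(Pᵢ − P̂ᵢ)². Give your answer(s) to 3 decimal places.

Sums needed: Σh·h = 133, Σh·h^2 = 1009, Σh^2·h^2 = 8113.
Moment sums: Σh·P = 2431, Σh^2·P = 19399.
Normal equations: [[133, 1009]; [1009, 8113]]·[m, b]ᵀ = [2431, 19399]ᵀ.
Δ = 133·8113 − 1009² = 60948.
m = (2431·8113 − 1009·19399)/60948 = 4142/1693; b = (133·19399 − 1009·2431)/60948 = 3533/1693.
Residuals: -2, -297/1693, 330/1693, -88/1693; SSR = 6893/1693.

SSR = 4.071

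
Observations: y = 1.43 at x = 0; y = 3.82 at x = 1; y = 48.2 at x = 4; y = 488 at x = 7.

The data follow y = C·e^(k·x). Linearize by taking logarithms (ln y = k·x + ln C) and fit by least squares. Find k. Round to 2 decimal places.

Taking logs, ln y = k·x + ln C, so regress ln y on x.
XᵀX = [[66.0000, 12.0000]; [12.0000, 4]], rhs = [60.1739, 11.7636]ᵀ  (here Σx = 12.0000, Σ(x)² = 66.0000, Σln y = 11.7636, Σx·ln y = 60.1739).
Solving (det = 120.0000): k = 0.82944, ln C = 0.45259.

k = 0.83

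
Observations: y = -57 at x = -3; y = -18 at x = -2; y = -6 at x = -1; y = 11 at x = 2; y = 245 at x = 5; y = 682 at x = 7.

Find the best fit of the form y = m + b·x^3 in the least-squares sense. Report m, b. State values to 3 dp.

m = -3.654, b = 1.998

Compute the Gram sums: Σ1 = 6, Σx^3 = 440, Σx^3·x^3 = 134132.
Right-hand side: Σy = 857, Σx^3·y = 266328.
AᵀA·[m, b]ᵀ = Aᵀy becomes [[6, 440]; [440, 134132]]·[m, b]ᵀ = [857, 266328]ᵀ.
Δ = 6·134132 − 440² = 611192.
m = (857·134132 − 440·266328)/611192 = -558299/152798; b = (6·266328 − 440·857)/611192 = 152611/76399.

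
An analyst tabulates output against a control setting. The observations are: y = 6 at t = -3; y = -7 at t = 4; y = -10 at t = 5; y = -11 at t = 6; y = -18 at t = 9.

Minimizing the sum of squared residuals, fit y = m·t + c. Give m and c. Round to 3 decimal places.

With design matrix M, MᵀM = [[167, 21]; [21, 5]] and Mᵀy = [-324, -40]ᵀ.
Determinant 167·5 − 21² = 394.
m = ((-324)·5 − 21·(-40))/394 = -390/197; c = (167·(-40) − 21·(-324))/394 = 62/197.

m = -1.980, c = 0.315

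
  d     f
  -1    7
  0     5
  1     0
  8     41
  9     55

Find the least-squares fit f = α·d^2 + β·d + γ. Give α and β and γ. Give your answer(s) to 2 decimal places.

Sums needed: Σd^2·d^2 = 10659, Σd^2·d = 1241, Σd^2 = 147, Σd·d = 147, Σd = 17, Σ1 = 5.
Right-hand side: Σd^2·f = 7086, Σd·f = 816, Σf = 108.
Solving the 3×3 system (Gaussian elimination) gives α = 20241/19876, β = -68187/19876, γ = 16518/4969.

α = 1.02, β = -3.43, γ = 3.32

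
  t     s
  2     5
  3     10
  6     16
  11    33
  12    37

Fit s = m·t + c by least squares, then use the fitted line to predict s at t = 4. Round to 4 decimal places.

ŝ = 11.5362

Normal-equation sums: Σt·t = 314, Σt = 34, Σ1 = 5.
For Xᵀs: Σt·s = 943, Σs = 101.
XᵀX·[m, c]ᵀ = Xᵀs becomes [[314, 34]; [34, 5]]·[m, c]ᵀ = [943, 101]ᵀ.
Eliminating c: 5·(row 1) − 34·(row 2) gives 414·m = 5·943 − 34·101 = 1281, so m = 427/138.
Then c = (101 − 34·(427/138))/5 = -58/69.
At t = 4: ŝ = (427/138)·(4) + (-58/69)·(1) = 796/69.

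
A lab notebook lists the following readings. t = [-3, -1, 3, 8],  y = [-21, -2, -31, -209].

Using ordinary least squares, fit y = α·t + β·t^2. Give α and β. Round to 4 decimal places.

Compute the Gram sums: Σt·t = 83, Σt·t^2 = 511, Σt^2·t^2 = 4259.
And Σt·y = -1700, Σt^2·y = -13846.
Δ = 83·4259 − 511² = 92376.
α = ((-1700)·4259 − 511·(-13846))/92376 = -27499/15396; β = (83·(-13846) − 511·(-1700))/92376 = -46753/15396.

α = -1.7861, β = -3.0367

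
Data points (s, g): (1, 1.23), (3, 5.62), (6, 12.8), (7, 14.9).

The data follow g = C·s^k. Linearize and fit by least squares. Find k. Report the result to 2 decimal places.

Let Y = ln g. Fitting Y = k·ln s + ln C by least squares:
Σln s = 4.8363, Σ(ln s)² = 8.2039, Σln g = 7.1842, Σln s·ln g = 11.7212.
Equations: 8.2039·k + 4.8363·ln C = 11.7212;  4.8363·k + 4·ln C = 7.1842.
Slope k = (n·Σln s·ln g − Σln s·Σln g)/(n·Σ(ln s)² − (Σln s)²) = (4·11.7212 − 4.8363·7.1842)/9.4260 = 1.28793; ln C = (Σln g − k·Σln s)/n = 0.23884.

k = 1.29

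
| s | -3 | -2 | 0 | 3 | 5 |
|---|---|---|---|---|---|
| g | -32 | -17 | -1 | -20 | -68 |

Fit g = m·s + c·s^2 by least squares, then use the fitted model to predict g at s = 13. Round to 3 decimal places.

ĝ = -492.242

With design matrix M, MᵀM = [[47, 117]; [117, 803]] and Mᵀg = [-270, -2236]ᵀ.
Determinant 47·803 − 117² = 24052.
m = ((-270)·803 − 117·(-2236))/24052 = 22401/12026; c = (47·(-2236) − 117·(-270))/24052 = -36751/12026.
At s = 13: ĝ = (22401/12026)·(13) + (-36751/12026)·(169) = -2959853/6013.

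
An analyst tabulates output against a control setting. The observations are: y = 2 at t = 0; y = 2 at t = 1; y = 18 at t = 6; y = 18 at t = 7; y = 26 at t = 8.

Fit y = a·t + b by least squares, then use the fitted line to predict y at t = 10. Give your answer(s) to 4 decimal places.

ŷ = 29.3684

Sums needed: Σt·t = 150, Σt = 22, Σ1 = 5.
Right-hand side: Σt·y = 444, Σy = 66.
Determinant 150·5 − 22² = 266.
a = (444·5 − 22·66)/266 = 384/133; b = (150·66 − 22·444)/266 = 66/133.
At t = 10: ŷ = (384/133)·(10) + (66/133)·(1) = 558/19.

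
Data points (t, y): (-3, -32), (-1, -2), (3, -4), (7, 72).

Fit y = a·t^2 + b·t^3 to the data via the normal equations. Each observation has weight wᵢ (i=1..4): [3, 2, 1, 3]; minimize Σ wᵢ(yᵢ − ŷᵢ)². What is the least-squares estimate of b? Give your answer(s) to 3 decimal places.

From the data, Σwᵢ·t^2·t^2 = 7529, Σwᵢ·t^2·t^3 = 49933, Σwᵢ·t^3·t^3 = 355865.
Right-hand side: Σwᵢ·t^2·y = 9680, Σwᵢ·t^3·y = 76576.
Eliminating b: 355865·(row 1) − 49933·(row 2) gives 186003096·a = 355865·9680 − 49933·76576 = -378896208, so a = -15787342/7750129.
Then b = (76576 − 49933·(-15787342/7750129))/355865 = 3882886/7750129.

b = 0.501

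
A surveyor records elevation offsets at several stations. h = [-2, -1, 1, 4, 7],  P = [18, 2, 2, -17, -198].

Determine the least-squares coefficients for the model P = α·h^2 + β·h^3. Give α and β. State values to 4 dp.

The normal equations are: 2675·α + 17799·β = -9898;  17799·α + 121811·β = -69146.
Eliminating β: 121811·(row 1) − 17799·(row 2) gives 9040024·α = 121811·(-9898) − 17799·(-69146) = 25044376, so α = 447221/161429.
Then β = ((-69146) − 17799·(447221/161429))/121811 = -156983/161429.

α = 2.7704, β = -0.9725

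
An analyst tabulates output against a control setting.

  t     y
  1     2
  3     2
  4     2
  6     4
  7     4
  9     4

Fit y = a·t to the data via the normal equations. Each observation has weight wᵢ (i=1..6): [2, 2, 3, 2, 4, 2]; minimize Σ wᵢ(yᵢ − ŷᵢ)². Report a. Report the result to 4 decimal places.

a = 0.5462

Sums needed: Σwᵢ·t·t = 498.
Moment sums: Σwᵢ·t·y = 272.
So AᵀWA·[a]ᵀ = AᵀWy: [[498]]·[a]ᵀ = [272]ᵀ.
a = 272/498 = 0.546185.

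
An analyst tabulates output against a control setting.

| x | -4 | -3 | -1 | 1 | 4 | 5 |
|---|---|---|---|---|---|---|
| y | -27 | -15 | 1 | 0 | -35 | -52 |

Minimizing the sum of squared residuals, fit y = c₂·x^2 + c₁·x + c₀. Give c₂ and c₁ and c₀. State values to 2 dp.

c₂ = -2.04, c₁ = -0.76, c₀ = 2.07

Setting ∂/∂c₂ … = 0 gives: 1220·c₂ + 98·c₁ + 68·c₀ = -2426;  98·c₂ + 68·c₁ + 2·c₀ = -248;  68·c₂ + 2·c₁ + 6·c₀ = -128.
(Σx^2·x^2 = 1220, Σx^2·x = 98, Σx^2 = 68, Σx·x = 68, Σx = 2, Σ1 = 6, Σx^2·y = -2426, Σx·y = -248, Σy = -128.)
Solving the 3×3 system (Gaussian elimination) gives c₂ = -12551/6145, c₁ = -4697/6145, c₀ = 12717/6145.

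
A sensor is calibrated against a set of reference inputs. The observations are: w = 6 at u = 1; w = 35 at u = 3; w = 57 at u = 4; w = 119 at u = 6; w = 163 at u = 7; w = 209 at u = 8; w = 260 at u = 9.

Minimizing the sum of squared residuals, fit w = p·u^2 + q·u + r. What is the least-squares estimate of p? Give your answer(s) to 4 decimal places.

p = 2.9589

With design matrix X, XᵀX = [[14692, 1892, 256]; [1892, 256, 38]; [256, 38, 7]] and Xᵀw = [47940, 6206, 849]ᵀ.
Inverting the 3×3 Gram matrix, [p, q, r]ᵀ = [1367/462, 1031/462, 74/77]ᵀ.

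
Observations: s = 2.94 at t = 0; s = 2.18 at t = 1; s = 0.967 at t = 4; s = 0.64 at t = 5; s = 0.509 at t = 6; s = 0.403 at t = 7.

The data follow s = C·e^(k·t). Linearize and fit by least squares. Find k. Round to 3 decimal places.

Linearized form: ln s = k·t + ln C. From the 6 transformed points,
AᵀA = [[127.0000, 23.0000]; [23.0000, 6]], rhs = [-11.9999, -0.2062]ᵀ  (here Σt = 23.0000, Σ(t)² = 127.0000, Σln s = -0.2062, Σt·ln s = -11.9999).
Δ = 127.0000·6 − (23.0000)² = 233.0000; k = (-11.9999·6 − 23.0000·-0.2062)/233.0000 = -0.28865, ln C = (127.0000·-0.2062 − 23.0000·-11.9999)/233.0000 = 1.07213.

k = -0.289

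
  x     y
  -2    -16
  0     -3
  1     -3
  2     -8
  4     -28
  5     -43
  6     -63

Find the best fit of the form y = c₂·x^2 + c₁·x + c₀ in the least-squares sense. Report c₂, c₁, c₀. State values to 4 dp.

c₂ = -1.9972, c₁ = 2.0458, c₀ = -3.5680

Normal-equation sums: Σx^2·x^2 = 2210, Σx^2·x = 406, Σx^2 = 86, Σx·x = 86, Σx = 16, Σ1 = 7.
And Σx^2·y = -3890, Σx·y = -692, Σy = -164.
AᵀA·[c₂, c₁, c₀]ᵀ = Aᵀy becomes [[2210, 406, 86]; [406, 86, 16]; [86, 16, 7]]·[c₂, c₁, c₀]ᵀ = [-3890, -692, -164]ᵀ.
Inverting the 3×3 Gram matrix, [c₂, c₁, c₀]ᵀ = [-45967/23016, 47087/23016, -13687/3836]ᵀ.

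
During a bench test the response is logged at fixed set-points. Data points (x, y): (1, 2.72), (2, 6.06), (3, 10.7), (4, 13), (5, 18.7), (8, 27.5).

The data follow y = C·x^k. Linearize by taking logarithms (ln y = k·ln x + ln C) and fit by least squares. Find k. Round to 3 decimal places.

With ln yᵢ as the transformed response and ln xᵢ as the regressor:
Σln x = 6.8669, Σ(ln x)² = 10.5236, Σln y = 13.9802, Σln x·ln y = 19.0135.
Normal system: [[10.5236, 6.8669]; [6.8669, 6]]·[k, ln C]ᵀ = [19.0135, 13.9802]ᵀ.
Δ = 10.5236·6 − (6.8669)² = 15.9867; k = (19.0135·6 − 6.8669·13.9802)/15.9867 = 1.13093, ln C = (10.5236·13.9802 − 6.8669·19.0135)/15.9867 = 1.03571.

k = 1.131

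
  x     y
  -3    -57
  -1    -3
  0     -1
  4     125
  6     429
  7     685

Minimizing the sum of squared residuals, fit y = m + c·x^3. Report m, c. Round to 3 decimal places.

The normal system MᵀM·[m, c]ᵀ = Mᵀy is [[6, 595]; [595, 169131]]·[m, c]ᵀ = [1178, 337161]ᵀ.
det = 6·169131 − 595² = 660761.
m = (1178·169131 − 595·337161)/660761 = -1374477/660761; c = (6·337161 − 595·1178)/660761 = 1322056/660761.

m = -2.080, c = 2.001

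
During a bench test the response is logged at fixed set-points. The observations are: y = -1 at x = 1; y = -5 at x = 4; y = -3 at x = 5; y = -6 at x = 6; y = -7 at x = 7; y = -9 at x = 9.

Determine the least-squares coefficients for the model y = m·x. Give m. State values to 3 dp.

m = -0.971

The normal equations are: 208·m = -202.
Hence m = -202 / 208 ≈ -0.971154.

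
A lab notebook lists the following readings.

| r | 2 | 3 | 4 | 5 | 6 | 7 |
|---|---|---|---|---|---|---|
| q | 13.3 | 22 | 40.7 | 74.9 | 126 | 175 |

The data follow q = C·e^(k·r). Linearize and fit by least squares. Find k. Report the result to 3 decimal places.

Linearized form: ln q = k·r + ln C. From the 6 transformed points,
XᵀX = [[139.0000, 27.0000]; [27.0000, 6]], rhs = [116.0255, 23.7023]ᵀ  (here Σr = 27.0000, Σ(r)² = 139.0000, Σln q = 23.7023, Σr·ln q = 116.0255).
Δ = 139.0000·6 − (27.0000)² = 105.0000; k = (116.0255·6 − 27.0000·23.7023)/105.0000 = 0.53516, ln C = (139.0000·23.7023 − 27.0000·116.0255)/105.0000 = 1.54214.

k = 0.535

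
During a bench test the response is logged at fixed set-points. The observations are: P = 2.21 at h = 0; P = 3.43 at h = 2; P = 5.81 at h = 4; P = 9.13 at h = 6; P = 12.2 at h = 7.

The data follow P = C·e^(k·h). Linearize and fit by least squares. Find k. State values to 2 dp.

k = 0.24

Taking logs, ln P = k·h + ln C, so regress ln P on h.
Σh = 19.0000, Σ(h)² = 105.0000, Σln P = 8.4981, Σh·ln P = 40.2829.
Equations: 105.0000·k + 19.0000·ln C = 40.2829;  19.0000·k + 5·ln C = 8.4981.
Solving (det = 164.0000): k = 0.24360, ln C = 0.77396.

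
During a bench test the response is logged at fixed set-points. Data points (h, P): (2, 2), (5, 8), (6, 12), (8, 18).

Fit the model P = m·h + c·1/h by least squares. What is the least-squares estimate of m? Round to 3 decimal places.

m = 2.195

Entries of XᵀX: Σh·h = 129, Σh·1/h = 4, Σ1/h·1/h = 4801/14400.
Right-hand side: Σh·P = 260, Σ1/h·P = 137/20.
Normal equations: [[129, 4]; [4, 4801/14400]]·[m, c]ᵀ = [260, 137/20]ᵀ.
Eliminating c: (4801/14400)·(row 1) − 4·(row 2) gives (129643/4800)·m = (4801/14400)·260 − 4·(137/20) = 8537/144, so m = 853700/388929.
Then c = ((137/20) − 4·(853700/388929))/(4801/14400) = -750480/129643.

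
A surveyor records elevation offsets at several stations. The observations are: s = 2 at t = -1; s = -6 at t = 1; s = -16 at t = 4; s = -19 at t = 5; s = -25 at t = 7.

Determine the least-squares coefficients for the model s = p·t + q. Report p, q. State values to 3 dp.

MᵀM·[p, q]ᵀ = Mᵀs reads: 92·p + 16·q = -342;  16·p + 5·q = -64.
Eliminating q: 5·(row 1) − 16·(row 2) gives 204·p = 5·(-342) − 16·(-64) = -686, so p = -343/102.
Then q = ((-64) − 16·(-343/102))/5 = -104/51.

p = -3.363, q = -2.039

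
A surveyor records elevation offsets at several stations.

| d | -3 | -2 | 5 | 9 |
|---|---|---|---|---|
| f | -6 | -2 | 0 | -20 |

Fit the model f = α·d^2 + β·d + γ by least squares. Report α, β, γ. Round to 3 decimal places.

α = -0.479, β = 1.711, γ = 3.396

AᵀA·[α, β, γ]ᵀ = Aᵀf reads: 7283·α + 819·β + 119·γ = -1682;  819·α + 119·β + 9·γ = -158;  119·α + 9·β + 4·γ = -28.
Solving the 3×3 system (Gaussian elimination) gives α = -3147/6572, β = 11245/6572, γ = 11159/3286.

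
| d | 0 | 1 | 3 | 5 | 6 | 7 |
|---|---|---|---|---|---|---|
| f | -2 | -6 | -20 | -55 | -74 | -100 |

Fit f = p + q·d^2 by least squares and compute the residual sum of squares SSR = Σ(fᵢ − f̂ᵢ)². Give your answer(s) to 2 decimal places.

Compute the Gram sums: Σ1 = 6, Σd^2 = 120, Σd^2·d^2 = 4404.
Right-hand side: Σf = -257, Σd^2·f = -9125.
MᵀM·[p, q]ᵀ = Mᵀf becomes [[6, 120]; [120, 4404]]·[p, q]ᵀ = [-257, -9125]ᵀ.
Determinant 6·4404 − 120² = 12024.
p = ((-257)·4404 − 120·(-9125))/12024 = -1023/334; q = (6·(-9125) − 120·(-257))/12024 = -3985/2004.
Residuals: 355/334, -1901/2004, 641/668, -4457/2004, 217/334, 1003/2004; SSR = 17173/2004.

SSR = 8.57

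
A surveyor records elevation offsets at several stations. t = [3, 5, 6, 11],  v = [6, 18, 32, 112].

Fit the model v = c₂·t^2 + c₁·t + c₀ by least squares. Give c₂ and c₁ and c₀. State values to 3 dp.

c₂ = 1.007, c₁ = -0.776, c₀ = -1.252

Setting ∂/∂c₂ … = 0 gives: 16643·c₂ + 1699·c₁ + 191·c₀ = 15208;  1699·c₂ + 191·c₁ + 25·c₀ = 1532;  191·c₂ + 25·c₁ + 4·c₀ = 168.
(Σt^2·t^2 = 16643, Σt^2·t = 1699, Σt^2 = 191, Σt·t = 191, Σt = 25, Σ1 = 4, Σt^2·v = 15208, Σt·v = 1532, Σv = 168.)
Row-reducing yields c₂ = 687/682, c₁ = -529/682, c₀ = -427/341.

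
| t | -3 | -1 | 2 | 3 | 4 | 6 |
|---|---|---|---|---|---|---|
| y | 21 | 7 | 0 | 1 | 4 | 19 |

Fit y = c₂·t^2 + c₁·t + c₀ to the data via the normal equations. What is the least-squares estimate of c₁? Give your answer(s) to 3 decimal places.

The normal system MᵀM·[c₂, c₁, c₀]ᵀ = Mᵀy is [[1731, 287, 75]; [287, 75, 11]; [75, 11, 6]]·[c₂, c₁, c₀]ᵀ = [953, 63, 52]ᵀ.
Row-reducing yields c₂ = 12869/12696, c₁ = -617/184, c₀ = 6805/3174.

c₁ = -3.353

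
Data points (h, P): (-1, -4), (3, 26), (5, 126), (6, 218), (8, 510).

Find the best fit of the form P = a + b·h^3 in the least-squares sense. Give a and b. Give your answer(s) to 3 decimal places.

a = -0.638, b = 1.000

Entries of AᵀA: Σ1 = 5, Σh^3 = 879, Σh^3·h^3 = 325155.
Moment sums: ΣP = 876, Σh^3·P = 324664.
So AᵀA·[a, b]ᵀ = AᵀP: [[5, 879]; [879, 325155]]·[a, b]ᵀ = [876, 324664]ᵀ.
det = 5·325155 − 879² = 853134.
a = (876·325155 − 879·324664)/853134 = -90646/142189; b = (5·324664 − 879·876)/853134 = 426658/426567.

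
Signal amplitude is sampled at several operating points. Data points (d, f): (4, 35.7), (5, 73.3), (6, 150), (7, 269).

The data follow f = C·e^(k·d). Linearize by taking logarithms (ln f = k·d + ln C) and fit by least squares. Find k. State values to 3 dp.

Taking logs, ln f = k·d + ln C, so regress ln f on d.
Over the data: Σd = 22.0000, Σ(d)² = 126.0000, Σln f = 18.4751, Σd·ln f = 105.0002.
Normal system: [[126.0000, 22.0000]; [22.0000, 4]]·[k, ln C]ᵀ = [105.0002, 18.4751]ᵀ.
Solving (det = 20.0000): k = 0.67748, ln C = 0.89265.

k = 0.677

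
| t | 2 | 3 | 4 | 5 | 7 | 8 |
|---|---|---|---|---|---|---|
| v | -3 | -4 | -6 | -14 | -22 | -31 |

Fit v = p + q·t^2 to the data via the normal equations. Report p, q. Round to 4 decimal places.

Setting ∂/∂p … = 0 gives: 6·p + 167·q = -80;  167·p + 7475·q = -3556.
(Σ1 = 6, Σt^2 = 167, Σt^2·t^2 = 7475, Σv = -80, Σt^2·v = -3556.)
det = 6·7475 − 167² = 16961.
p = ((-80)·7475 − 167·(-3556))/16961 = -4148/16961; q = (6·(-3556) − 167·(-80))/16961 = -7976/16961.

p = -0.2446, q = -0.4703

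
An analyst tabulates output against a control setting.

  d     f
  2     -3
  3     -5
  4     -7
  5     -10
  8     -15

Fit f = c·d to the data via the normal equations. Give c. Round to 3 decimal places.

Sums needed: Σd·d = 118.
Moment sums: Σd·f = -219.
Normal equations: [[118]]·[c]ᵀ = [-219]ᵀ.
c = (-219)/118 = -1.85593.

c = -1.856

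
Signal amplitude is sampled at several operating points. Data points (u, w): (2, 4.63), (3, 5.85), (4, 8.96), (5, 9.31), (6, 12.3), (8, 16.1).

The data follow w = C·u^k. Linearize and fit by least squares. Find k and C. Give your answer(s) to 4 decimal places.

Let Y = ln w. Fitting Y = k·ln u + ln C by least squares:
Σln u = 8.6587, Σ(ln u)² = 13.7340, Σln w = 13.0113, Σln u·ln w = 19.9085.
Equations: 13.7340·k + 8.6587·ln C = 19.9085;  8.6587·k + 6·ln C = 13.0113.
Solving (det = 7.4309): k = 0.91382, ln C = 0.84979, so C = exp(0.84979) = 2.33916.

k = 0.9138, C = 2.3392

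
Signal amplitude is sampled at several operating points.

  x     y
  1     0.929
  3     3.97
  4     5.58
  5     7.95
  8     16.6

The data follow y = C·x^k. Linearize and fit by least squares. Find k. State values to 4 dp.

Let Y = ln y. Fitting Y = k·ln x + ln C by least squares:
AᵀA = [[10.0431, 6.1738]; [6.1738, 5]], rhs = [13.0767, 7.9069]ᵀ  (here Σln x = 6.1738, Σ(ln x)² = 10.0431, Σln y = 7.9069, Σln x·ln y = 13.0767).
Slope k = (n·Σln x·ln y − Σln x·Σln y)/(n·Σ(ln x)² − (Σln x)²) = (5·13.0767 − 6.1738·7.9069)/12.1000 = 1.36925; ln C = (Σln y − k·Σln x)/n = -0.10931.

k = 1.3692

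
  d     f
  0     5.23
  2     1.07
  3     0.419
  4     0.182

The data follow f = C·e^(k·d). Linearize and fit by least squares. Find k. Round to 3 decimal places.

Let Y = ln f. Fitting Y = k·d + ln C by least squares:
Σd = 9.0000, Σ(d)² = 29.0000, Σln f = -0.8516, Σd·ln f = -9.2893.
Equations: 29.0000·k + 9.0000·ln C = -9.2893;  9.0000·k + 4·ln C = -0.8516.
Δ = 29.0000·4 − (9.0000)² = 35.0000; k = (-9.2893·4 − 9.0000·-0.8516)/35.0000 = -0.84266, ln C = (29.0000·-0.8516 − 9.0000·-9.2893)/35.0000 = 1.68310.

k = -0.843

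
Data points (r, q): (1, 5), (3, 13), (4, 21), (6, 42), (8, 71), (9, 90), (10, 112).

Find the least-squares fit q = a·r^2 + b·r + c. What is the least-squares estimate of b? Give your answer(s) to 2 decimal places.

Normal-equation sums: Σr^2·r^2 = 22291, Σr^2·r = 2549, Σr^2 = 307, Σr·r = 307, Σr = 41, Σ1 = 7.
Moment sums: Σr^2·q = 25004, Σr·q = 2878, Σq = 354.
So AᵀA·[a, b, c]ᵀ = Aᵀq: [[22291, 2549, 307]; [2549, 307, 41]; [307, 41, 7]]·[a, b, c]ᵀ = [25004, 2878, 354]ᵀ.
Inverting the 3×3 Gram matrix, [a, b, c]ᵀ = [137/122, -317/549, 5165/1098]ᵀ.

b = -0.58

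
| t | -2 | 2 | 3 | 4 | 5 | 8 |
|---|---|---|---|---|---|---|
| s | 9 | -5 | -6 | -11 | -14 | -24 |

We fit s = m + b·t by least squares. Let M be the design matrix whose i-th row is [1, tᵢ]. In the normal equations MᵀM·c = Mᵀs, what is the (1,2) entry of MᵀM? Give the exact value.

20

Row 1 ↔ basis 1, column 2 ↔ basis t, so (MᵀM)_{1,2} = Σᵢ t = (1)·(-2) + (1)·(2) + (1)·(3) + (1)·(4) + (1)·(5) + (1)·(8) = 20.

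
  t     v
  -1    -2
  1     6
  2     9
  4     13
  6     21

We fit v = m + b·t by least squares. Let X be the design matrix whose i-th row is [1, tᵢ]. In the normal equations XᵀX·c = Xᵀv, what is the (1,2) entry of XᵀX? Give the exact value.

12

Row 1 ↔ basis 1, column 2 ↔ basis t, so (XᵀX)_{1,2} = Σᵢ t = (1)·(-1) + (1)·(1) + (1)·(2) + (1)·(4) + (1)·(6) = 12.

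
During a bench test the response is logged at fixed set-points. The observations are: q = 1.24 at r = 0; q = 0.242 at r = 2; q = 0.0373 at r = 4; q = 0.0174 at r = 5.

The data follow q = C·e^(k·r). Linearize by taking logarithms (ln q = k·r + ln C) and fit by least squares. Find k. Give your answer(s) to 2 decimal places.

k = -0.86

With ln qᵢ as the transformed response and rᵢ as the regressor:
Over the data: Σr = 11.0000, Σ(r)² = 45.0000, Σln q = -8.5438, Σr·ln q = -36.2491.
Normal system: [[45.0000, 11.0000]; [11.0000, 4]]·[k, ln C]ᵀ = [-36.2491, -8.5438]ᵀ.
Solving (det = 59.0000): k = -0.86466, ln C = 0.24189.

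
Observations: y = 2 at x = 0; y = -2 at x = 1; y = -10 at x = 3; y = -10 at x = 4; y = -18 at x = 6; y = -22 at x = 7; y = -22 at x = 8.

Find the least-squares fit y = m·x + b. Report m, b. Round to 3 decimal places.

m = -3.104, b = 1.146

Normal-equation sums: Σx·x = 175, Σx = 29, Σ1 = 7.
Moment sums: Σx·y = -510, Σy = -82.
So MᵀM·[m, b]ᵀ = Mᵀy: [[175, 29]; [29, 7]]·[m, b]ᵀ = [-510, -82]ᵀ.
Determinant 175·7 − 29² = 384.
m = ((-510)·7 − 29·(-82))/384 = -149/48; b = (175·(-82) − 29·(-510))/384 = 55/48.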